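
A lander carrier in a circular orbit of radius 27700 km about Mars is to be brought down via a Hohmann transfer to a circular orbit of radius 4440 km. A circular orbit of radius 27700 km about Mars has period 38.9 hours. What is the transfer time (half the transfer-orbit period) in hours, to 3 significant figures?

From Kepler's third law T² = 4π²r³/μ at r = 27700 km, T = 38.9 hours = 38.9 × 3600 s = 1.4004×10^5 s: μ = 4π²r³/T² = 42785.3 km³/s².
Transfer-ellipse semi-major axis a_t = (r₁ + r₂)/2 = (27700 + 4440)/2 = 16070 km.
By Kepler's third law the transfer-orbit period is T = 2π√(a_t³/μ), so t = T/2 = 30940 s.
Converting: 30940 s ÷ 3600 s/hour = 8.59 hours.

t = 8.59 hours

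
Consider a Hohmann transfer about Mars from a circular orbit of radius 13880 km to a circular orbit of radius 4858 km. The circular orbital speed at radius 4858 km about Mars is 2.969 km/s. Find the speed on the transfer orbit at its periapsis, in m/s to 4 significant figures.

v = 3614 m/s

From the circular-orbit relation v² = μ/r at r = 4858 km: μ = v²r = (2.969)² × 4858 = 42823.1 km³/s².
Transfer-ellipse semi-major axis a_t = (r₁ + r₂)/2 = (13880 + 4858)/2 = 9369 km.
At periapsis, r = 4858 km.
From the vis-viva equation, v = √[μ(2/r − 1/a_t)] = 3.614 km/s.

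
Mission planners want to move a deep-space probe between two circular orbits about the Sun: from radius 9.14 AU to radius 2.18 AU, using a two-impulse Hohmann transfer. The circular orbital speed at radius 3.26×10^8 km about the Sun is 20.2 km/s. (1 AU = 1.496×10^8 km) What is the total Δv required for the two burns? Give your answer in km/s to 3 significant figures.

From the circular-orbit relation v² = μ/r at r = 3.26×10^8 km: μ = v²r = (20.2)² × 3.26×10^8 = 1.33021×10^11 km³/s².
In km: r₁ = 9.14 × 1.496×10^8 = 1.367344×10^9 km; r₂ = 2.18 × 1.496×10^8 = 3.26128×10^8 km.
The Hohmann ellipse has a_t = (r₁ + r₂)/2 = 8.46736×10^8 km.
At r₁ the circular-orbit speed is v₁ = √(μ/r₁) = 9.863 km/s.
On the transfer ellipse at r₁, v² = μ(2/r − 1/a) gives v_a = √[μ(2/r₁ − 1/a_t)] = 6.121 km/s.
First burn Δv₁ = |v_a − v₁| = 3.742 km/s.
Circular speed at r₂: v₂ = √(μ/r₂) = 20.196 km/s.
Transfer-orbit speed at r₂: v_p = √[μ(2/r₂ − 1/a_t)] = 25.664 km/s.
Second burn Δv₂ = |v₂ − v_p| = 5.468 km/s.
Total Δv = Δv₁ + Δv₂ = 9.210 km/s.

Δv = 9.21 km/s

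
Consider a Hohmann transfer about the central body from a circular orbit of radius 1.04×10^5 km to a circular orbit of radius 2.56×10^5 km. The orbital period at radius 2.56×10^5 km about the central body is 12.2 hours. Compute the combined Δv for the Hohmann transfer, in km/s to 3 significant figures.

Δv = 19.9 km/s

From Kepler's third law T² = 4π²r³/μ at r = 2.56×10^5 km, T = 12.2 hours = 12.2 × 3600 s = 43920 s: μ = 4π²r³/T² = 3.43364×10^8 km³/s².
Transfer-ellipse semi-major axis a_t = (r₁ + r₂)/2 = (1.040×10^5 + 2.560×10^5)/2 = 1.800×10^5 km.
Circular speed at r₁: v₁ = √(μ/r₁) = √(3.43364×10^8/1.040×10^5) = 57.459 km/s.
Transfer-orbit speed at r₁ (v² = μ(2/r − 1/a)): v_p = √[μ(2/r₁ − 1/a_t)] = 68.524 km/s.
First burn Δv₁ = |v_p − v₁| = 11.065 km/s.
Circular speed at r₂: v₂ = √(μ/r₂) = 36.6233 km/s.
Transfer-orbit speed at r₂: v_a = √[μ(2/r₂ − 1/a_t)] = 27.8380 km/s.
Second burn Δv₂ = |v₂ − v_a| = 8.7853 km/s.
Total Δv = Δv₁ + Δv₂ = 19.85 km/s.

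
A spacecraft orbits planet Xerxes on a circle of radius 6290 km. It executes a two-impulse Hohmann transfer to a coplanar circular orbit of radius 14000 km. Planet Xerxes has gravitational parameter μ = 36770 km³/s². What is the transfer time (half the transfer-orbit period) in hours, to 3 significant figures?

Semi-major axis of the transfer orbit: a_t = (6290 + 14000)/2 = 10145 km.
By Kepler's third law the transfer-orbit period is T = 2π√(a_t³/μ), so t = T/2 = 16740 s.
Converting: 16740 s ÷ 3600 s/hour = 4.65 hours.

t = 4.65 hours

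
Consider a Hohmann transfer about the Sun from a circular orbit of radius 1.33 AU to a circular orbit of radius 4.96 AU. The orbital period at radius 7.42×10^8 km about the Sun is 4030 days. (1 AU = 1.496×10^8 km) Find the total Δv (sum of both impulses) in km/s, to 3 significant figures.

From Kepler's third law T² = 4π²r³/μ at r = 7.42×10^8 km, T = 4030 days = 4030 × 86400 s = 3.48192×10^8 s: μ = 4π²r³/T² = 1.33025×10^11 km³/s².
In km: r₁ = 1.33 × 1.496×10^8 = 1.98968×10^8 km; r₂ = 4.96 × 1.496×10^8 = 7.42016×10^8 km.
Semi-major axis of the transfer orbit: a_t = (1.98968×10^8 + 7.42016×10^8)/2 = 4.70492×10^8 km.
At r₁ the circular-orbit speed is v₁ = √(μ/r₁) = 25.857 km/s.
Transfer-orbit speed at r₁ (v² = μ(2/r − 1/a)): v_p = √[μ(2/r₁ − 1/a_t)] = 32.472 km/s.
First burn Δv₁ = |v_p − v₁| = 6.615 km/s.
Circular speed at r₂: v₂ = √(μ/r₂) = 13.389 km/s.
Transfer-orbit speed at r₂: v_a = √[μ(2/r₂ − 1/a_t)] = 8.7071 km/s.
Second burn Δv₂ = |v₂ − v_a| = 4.682 km/s.
Total Δv = Δv₁ + Δv₂ = 11.30 km/s.

Δv = 11.3 km/s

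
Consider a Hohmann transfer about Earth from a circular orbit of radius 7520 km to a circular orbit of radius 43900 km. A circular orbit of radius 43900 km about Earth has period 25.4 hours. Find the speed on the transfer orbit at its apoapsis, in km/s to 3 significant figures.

From Kepler's third law T² = 4π²r³/μ at r = 43900 km, T = 25.4 hours = 25.4 × 3600 s = 91440 s: μ = 4π²r³/T² = 3.99467×10^5 km³/s².
Semi-major axis of the transfer orbit: a_t = (7520 + 43900)/2 = 25710 km.
The apoapsis of the transfer ellipse is at r = 43900 km.
From the vis-viva equation, v = √[μ(2/r − 1/a_t)] = 1.631 km/s.

v = 1.63 km/s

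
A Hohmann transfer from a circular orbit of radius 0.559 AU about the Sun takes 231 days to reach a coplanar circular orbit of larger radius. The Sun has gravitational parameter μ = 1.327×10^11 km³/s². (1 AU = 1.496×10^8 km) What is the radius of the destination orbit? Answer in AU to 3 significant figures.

In km: r₁ = 0.559 × 1.496×10^8 = 8.36264×10^7 km.
Transfer time t = 231 days = 1.99584×10^7 s, and t = π√(a_t³/μ).
So a_t = (μ t²/π²)^(1/3) = (1.327×10^11 × (1.99584×10^7)² / π²)^(1/3) = 1.7496×10^8 km.
Since a_t = (r₁ + r₂)/2, r₂ = 2a_t − r₁ = 2×1.7496×10^8 − 8.36264×10^7 = 2.662936×10^8 km.
In AU: r₂ = 2.662936×10^8 / 1.496×10^8 = 1.78 AU.

r₂ = 1.78 AU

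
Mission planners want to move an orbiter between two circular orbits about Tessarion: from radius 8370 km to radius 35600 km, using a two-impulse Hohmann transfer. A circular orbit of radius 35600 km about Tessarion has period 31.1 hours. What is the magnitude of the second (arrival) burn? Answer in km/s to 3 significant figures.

Δv₂ = 0.765 km/s

From Kepler's third law T² = 4π²r³/μ at r = 35600 km, T = 31.1 hours = 31.1 × 3600 s = 1.1196×10^5 s: μ = 4π²r³/T² = 1.42097×10^5 km³/s².
The Hohmann ellipse has a_t = (r₁ + r₂)/2 = 21985 km.
On the circular orbit at r = 35600 km, v_c = √(μ/r) = 1.99787 km/s.
Transfer-orbit speed at the same r (vis-viva, a = a_t): v_t = √[μ(2/r − 1/a_t)] = 1.23273 km/s.
Δv₂ = |v_t − v_c| = |1.23273 − 1.99787| = 0.7651 km/s.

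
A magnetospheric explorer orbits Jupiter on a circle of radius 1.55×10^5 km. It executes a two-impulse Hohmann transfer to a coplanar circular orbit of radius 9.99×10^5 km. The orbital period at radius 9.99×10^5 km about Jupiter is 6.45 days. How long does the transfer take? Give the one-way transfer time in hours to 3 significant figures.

t = 34.0 hours

From Kepler's third law T² = 4π²r³/μ at r = 9.99×10^5 km, T = 6.45 days = 6.45 × 86400 s = 5.5728×10^5 s: μ = 4π²r³/T² = 1.26739×10^8 km³/s².
Transfer-ellipse semi-major axis a_t = (r₁ + r₂)/2 = (1.550×10^5 + 9.990×10^5)/2 = 5.770×10^5 km.
Half the transfer-orbit period gives t = π√(a_t³/μ) = 1.223×10^5 s.
Converting: 1.223×10^5 s ÷ 3600 s/hour = 34.0 hours.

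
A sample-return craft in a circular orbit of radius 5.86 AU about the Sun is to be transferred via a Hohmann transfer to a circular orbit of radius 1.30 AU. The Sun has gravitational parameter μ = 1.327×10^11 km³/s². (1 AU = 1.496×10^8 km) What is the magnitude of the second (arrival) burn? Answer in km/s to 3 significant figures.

In km: r₁ = 5.86 × 1.496×10^8 = 8.76656×10^8 km; r₂ = 1.30 × 1.496×10^8 = 1.9448×10^8 km.
Transfer-ellipse semi-major axis a_t = (r₁ + r₂)/2 = (8.76656×10^8 + 1.9448×10^8)/2 = 5.35568×10^8 km.
Circular speed at r = 1.9448×10^8 km: v_c = √(μ/r) = 26.1215 km/s.
Vis-viva on the transfer ellipse at r = 1.9448×10^8 km gives v_t = √[μ(2/r − 1/a_t)] = 33.4199 km/s.
Δv₂ = |v_t − v_c| = |33.4199 − 26.1215| = 7.298 km/s.

Δv₂ = 7.30 km/s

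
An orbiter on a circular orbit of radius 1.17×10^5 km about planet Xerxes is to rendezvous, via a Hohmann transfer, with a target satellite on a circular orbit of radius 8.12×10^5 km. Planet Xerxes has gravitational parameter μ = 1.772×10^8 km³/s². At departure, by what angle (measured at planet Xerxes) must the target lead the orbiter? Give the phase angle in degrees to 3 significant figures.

φ = 102°

The Hohmann ellipse has a_t = (r₁ + r₂)/2 = 4.645×10^5 km.
Transfer time t = π√(a_t³/μ) = 74713.1 s.
The target's mean motion on its circular orbit is ω₂ = √(μ/r₂³) = 1.81927×10^-5 rad/s.
Angle swept by the target during transfer: ω₂·t = 1.3592 rad = 77.88°.
Arrival is 180° from departure on the ellipse, so φ = 180° − 77.88° = 102°.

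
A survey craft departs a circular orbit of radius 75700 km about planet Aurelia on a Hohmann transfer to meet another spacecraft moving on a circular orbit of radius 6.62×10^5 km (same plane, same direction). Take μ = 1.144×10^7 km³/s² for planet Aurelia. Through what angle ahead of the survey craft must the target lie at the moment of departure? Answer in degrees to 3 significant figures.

φ = 105°

Semi-major axis of the transfer orbit: a_t = (75700 + 6.620×10^5)/2 = 3.6885×10^5 km.
The half-period of the transfer ellipse is t = π√(a_t³/μ) = 2.0807×10^5 s.
Target angular speed ω₂ = √(μ/r₂³) = 6.2795×10^-6 rad/s.
Angle swept by the target during transfer: ω₂·t = 1.3066 rad = 74.86°.
The survey craft traverses 180° on the transfer ellipse, so the target must lead by 180° − 74.86° = 105°.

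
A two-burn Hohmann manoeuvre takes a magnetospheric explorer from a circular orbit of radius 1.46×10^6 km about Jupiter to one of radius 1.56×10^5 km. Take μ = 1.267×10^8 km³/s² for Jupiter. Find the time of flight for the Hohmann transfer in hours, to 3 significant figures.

t = 56.3 hours

Semi-major axis of the transfer orbit: a_t = (1.460×10^6 + 1.560×10^5)/2 = 8.080×10^5 km.
Half the transfer-orbit period gives t = π√(a_t³/μ) = 2.027×10^5 s.
Converting: 2.027×10^5 s ÷ 3600 s/hour = 56.3 hours.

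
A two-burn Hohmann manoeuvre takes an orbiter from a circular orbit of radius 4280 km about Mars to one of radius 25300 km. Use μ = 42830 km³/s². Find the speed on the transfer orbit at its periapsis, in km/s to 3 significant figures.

Transfer-ellipse semi-major axis a_t = (r₁ + r₂)/2 = (4280 + 25300)/2 = 14790 km.
At periapsis, r = 4280 km.
Applying v² = μ(2/r − 1/a_t): v = 4.137 km/s.

v = 4.14 km/s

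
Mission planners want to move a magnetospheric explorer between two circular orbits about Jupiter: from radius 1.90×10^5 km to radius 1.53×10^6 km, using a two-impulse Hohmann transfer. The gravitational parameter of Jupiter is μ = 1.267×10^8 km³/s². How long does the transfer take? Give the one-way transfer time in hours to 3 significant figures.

Semi-major axis of the transfer orbit: a_t = (1.900×10^5 + 1.530×10^6)/2 = 8.600×10^5 km.
By Kepler's third law the transfer-orbit period is T = 2π√(a_t³/μ), so t = T/2 = 2.226×10^5 s.
Converting: 2.226×10^5 s ÷ 3600 s/hour = 61.8 hours.

t = 61.8 hours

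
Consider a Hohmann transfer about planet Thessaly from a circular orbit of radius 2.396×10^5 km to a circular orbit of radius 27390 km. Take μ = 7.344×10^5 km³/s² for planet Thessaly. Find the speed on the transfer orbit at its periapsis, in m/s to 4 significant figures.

Semi-major axis of the transfer orbit: a_t = (2.396×10^5 + 27390)/2 = 1.33495×10^5 km.
At periapsis, r = 27390 km.
From the vis-viva equation, v = √[μ(2/r − 1/a_t)] = 6.937 km/s.

v = 6937 m/s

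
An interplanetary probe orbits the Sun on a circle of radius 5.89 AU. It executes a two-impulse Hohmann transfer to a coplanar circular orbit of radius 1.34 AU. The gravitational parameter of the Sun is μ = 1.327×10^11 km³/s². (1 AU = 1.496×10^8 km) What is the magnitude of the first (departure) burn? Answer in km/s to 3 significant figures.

In km: r₁ = 5.89 × 1.496×10^8 = 8.81144×10^8 km; r₂ = 1.34 × 1.496×10^8 = 2.00464×10^8 km.
Semi-major axis of the transfer orbit: a_t = (8.81144×10^8 + 2.00464×10^8)/2 = 5.40804×10^8 km.
On the circular orbit at r = 8.81144×10^8 km, v_c = √(μ/r) = 12.2719 km/s.
Transfer-orbit speed at the same r (vis-viva, a = a_t): v_t = √[μ(2/r − 1/a_t)] = 7.47154 km/s.
Δv₁ = |v_t − v_c| = |7.47154 − 12.2719| = 4.800 km/s.

Δv₁ = 4.80 km/s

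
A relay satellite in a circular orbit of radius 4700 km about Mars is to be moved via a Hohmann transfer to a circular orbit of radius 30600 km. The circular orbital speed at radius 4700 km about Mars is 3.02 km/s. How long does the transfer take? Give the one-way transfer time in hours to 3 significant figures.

From the circular-orbit relation v² = μ/r at r = 4700 km: μ = v²r = (3.02)² × 4700 = 42865.9 km³/s².
The Hohmann ellipse has a_t = (r₁ + r₂)/2 = 17650 km.
Half the transfer-orbit period gives t = π√(a_t³/μ) = 35580 s.
Converting: 35580 s ÷ 3600 s/hour = 9.88 hours.

t = 9.88 hours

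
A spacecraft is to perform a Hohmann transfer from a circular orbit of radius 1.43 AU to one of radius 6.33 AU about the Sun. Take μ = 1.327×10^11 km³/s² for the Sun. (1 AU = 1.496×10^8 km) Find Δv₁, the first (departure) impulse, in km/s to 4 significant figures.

Δv₁ = 6.906 km/s

In km: r₁ = 1.43 × 1.496×10^8 = 2.13928×10^8 km; r₂ = 6.33 × 1.496×10^8 = 9.46968×10^8 km.
Transfer-ellipse semi-major axis a_t = (r₁ + r₂)/2 = (2.13928×10^8 + 9.46968×10^8)/2 = 5.80448×10^8 km.
On the circular orbit at r = 2.13928×10^8 km, v_c = √(μ/r) = 24.906 km/s.
Transfer-orbit speed at the same r (vis-viva, a = a_t): v_t = √[μ(2/r − 1/a_t)] = 31.812 km/s.
Δv₁ = |v_t − v_c| = |31.812 − 24.906| = 6.906 km/s.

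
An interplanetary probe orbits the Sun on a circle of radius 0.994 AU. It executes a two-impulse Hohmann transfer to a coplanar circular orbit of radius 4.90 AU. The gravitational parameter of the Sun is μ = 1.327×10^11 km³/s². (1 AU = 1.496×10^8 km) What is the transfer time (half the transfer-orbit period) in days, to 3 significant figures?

t = 924 days

In km: r₁ = 0.994 × 1.496×10^8 = 1.487024×10^8 km; r₂ = 4.90 × 1.496×10^8 = 7.3304×10^8 km.
Semi-major axis of the transfer orbit: a_t = (1.487024×10^8 + 7.3304×10^8)/2 = 4.408712×10^8 km.
By Kepler's third law the transfer-orbit period is T = 2π√(a_t³/μ), so t = T/2 = 7.983×10^7 s.
Converting: 7.983×10^7 s ÷ 86400 s/day = 924 days.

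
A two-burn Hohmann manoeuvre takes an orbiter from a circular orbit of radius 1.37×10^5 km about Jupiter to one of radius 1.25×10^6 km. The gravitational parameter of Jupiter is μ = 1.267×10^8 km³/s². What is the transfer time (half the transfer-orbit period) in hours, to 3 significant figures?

The Hohmann ellipse has a_t = (r₁ + r₂)/2 = 6.935×10^5 km.
Transfer time t = π√(a_t³/μ) = π√((6.935×10^5)³ / 1.267×10^8) = 1.612×10^5 s.
Converting: 1.612×10^5 s ÷ 3600 s/hour = 44.8 hours.

t = 44.8 hours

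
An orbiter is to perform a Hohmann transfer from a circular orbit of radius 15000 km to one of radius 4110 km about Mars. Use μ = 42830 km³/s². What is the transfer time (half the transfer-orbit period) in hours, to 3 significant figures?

Semi-major axis of the transfer orbit: a_t = (15000 + 4110)/2 = 9555 km.
Transfer time t = π√(a_t³/μ) = π√((9555)³ / 42830) = 14180 s.
Converting: 14180 s ÷ 3600 s/hour = 3.94 hours.

t = 3.94 hours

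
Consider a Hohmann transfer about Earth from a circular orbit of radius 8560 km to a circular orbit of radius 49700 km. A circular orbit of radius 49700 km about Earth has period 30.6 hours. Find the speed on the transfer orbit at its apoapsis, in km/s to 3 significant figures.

From Kepler's third law T² = 4π²r³/μ at r = 49700 km, T = 30.6 hours = 30.6 × 3600 s = 1.1016×10^5 s: μ = 4π²r³/T² = 3.99375×10^5 km³/s².
The Hohmann ellipse has a_t = (r₁ + r₂)/2 = 29130 km.
At apoapsis, r = 49700 km.
Vis-viva: v = √[μ(2/r − 1/a_t)] = √[3.99375×10^5 × (2/49700 − 1/29130)] = 1.537 km/s.

v = 1.54 km/s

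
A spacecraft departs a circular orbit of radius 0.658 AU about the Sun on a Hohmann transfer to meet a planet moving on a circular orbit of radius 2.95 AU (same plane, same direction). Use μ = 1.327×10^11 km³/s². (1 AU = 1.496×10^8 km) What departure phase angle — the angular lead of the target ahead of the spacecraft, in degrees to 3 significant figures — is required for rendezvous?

φ = 93.9°

In km: r₁ = 0.658 × 1.496×10^8 = 9.84368×10^7 km; r₂ = 2.95 × 1.496×10^8 = 4.4132×10^8 km.
Semi-major axis of the transfer orbit: a_t = (9.84368×10^7 + 4.4132×10^8)/2 = 2.698784×10^8 km.
Transfer time t = π√(a_t³/μ) = 3.824×10^7 s.
Target angular speed ω₂ = √(μ/r₂³) = 3.929×10^-8 rad/s.
Angle swept by the target during transfer: ω₂·t = 1.5024 rad = 86.08°.
The spacecraft traverses 180° on the transfer ellipse, so the target must lead by 180° − 86.08° = 93.9°.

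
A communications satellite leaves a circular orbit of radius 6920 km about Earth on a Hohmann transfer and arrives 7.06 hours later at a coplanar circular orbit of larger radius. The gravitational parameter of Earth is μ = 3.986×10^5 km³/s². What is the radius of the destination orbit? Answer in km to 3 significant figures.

Transfer time t = 7.06 hours = 25416 s, and t = π√(a_t³/μ).
So a_t = (μ t²/π²)^(1/3) = (3.986×10^5 × (25416)² / π²)^(1/3) = 29659 km.
Since a_t = (r₁ + r₂)/2, r₂ = 2a_t − r₁ = 2×29659 − 6920 = 52398 km.

r₂ = 52400 km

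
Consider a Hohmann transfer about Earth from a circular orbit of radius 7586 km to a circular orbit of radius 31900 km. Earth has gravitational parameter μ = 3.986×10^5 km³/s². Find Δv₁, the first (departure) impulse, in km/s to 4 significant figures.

Transfer-ellipse semi-major axis a_t = (r₁ + r₂)/2 = (7586 + 31900)/2 = 19743 km.
On the circular orbit at r = 7586 km, v_c = √(μ/r) = 7.249 km/s.
Transfer-orbit speed at the same r (vis-viva, a = a_t): v_t = √[μ(2/r − 1/a_t)] = 9.214 km/s.
Δv₁ = |v_t − v_c| = |9.214 − 7.249| = 1.965 km/s.

Δv₁ = 1.965 km/s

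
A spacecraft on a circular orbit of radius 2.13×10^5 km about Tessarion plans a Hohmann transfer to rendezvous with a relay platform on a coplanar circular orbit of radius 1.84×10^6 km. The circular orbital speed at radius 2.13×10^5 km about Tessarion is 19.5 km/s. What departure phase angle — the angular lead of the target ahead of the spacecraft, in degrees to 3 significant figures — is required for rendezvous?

φ = 105°

From the circular-orbit relation v² = μ/r at r = 2.13×10^5 km: μ = v²r = (19.5)² × 2.13×10^5 = 8.09932×10^7 km³/s².
Semi-major axis of the transfer orbit: a_t = (2.130×10^5 + 1.840×10^6)/2 = 1.0265×10^6 km.
The half-period of the transfer ellipse is t = π√(a_t³/μ) = 3.630×10^5 s.
Target angular speed ω₂ = √(μ/r₂³) = 3.606×10^-6 rad/s.
Angle swept by the target during transfer: ω₂·t = 1.309 rad = 75.00°.
The spacecraft traverses 180° on the transfer ellipse, so the target must lead by 180° − 75.00° = 105°.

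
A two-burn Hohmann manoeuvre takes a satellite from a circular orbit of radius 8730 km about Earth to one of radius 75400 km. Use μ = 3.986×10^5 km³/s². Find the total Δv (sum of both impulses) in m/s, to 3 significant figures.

Δv = 3540 m/s

The Hohmann ellipse has a_t = (r₁ + r₂)/2 = 42065 km.
At r₁ the circular-orbit speed is v₁ = √(μ/r₁) = 6.7571 km/s.
Transfer-orbit speed at r₁ (v² = μ(2/r − 1/a)): v_p = √[μ(2/r₁ − 1/a_t)] = 9.0466 km/s.
First burn Δv₁ = |v_p − v₁| = 2.2895 km/s.
Circular speed at r₂: v₂ = √(μ/r₂) = 2.2992 km/s.
Transfer-orbit speed at r₂: v_a = √[μ(2/r₂ − 1/a_t)] = 1.0474 km/s.
Second burn Δv₂ = |v₂ − v_a| = 1.2518 km/s.
Total Δv = Δv₁ + Δv₂ = 3.541 km/s.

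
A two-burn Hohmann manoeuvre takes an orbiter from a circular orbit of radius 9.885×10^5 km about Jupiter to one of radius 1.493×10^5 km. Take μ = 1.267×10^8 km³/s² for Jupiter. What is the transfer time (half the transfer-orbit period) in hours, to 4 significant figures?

Semi-major axis of the transfer orbit: a_t = (9.885×10^5 + 1.493×10^5)/2 = 5.689×10^5 km.
Transfer time t = π√(a_t³/μ) = π√((5.689×10^5)³ / 1.267×10^8) = 1.1976×10^5 s.
Converting: 1.1976×10^5 s ÷ 3600 s/hour = 33.27 hours.

t = 33.27 hours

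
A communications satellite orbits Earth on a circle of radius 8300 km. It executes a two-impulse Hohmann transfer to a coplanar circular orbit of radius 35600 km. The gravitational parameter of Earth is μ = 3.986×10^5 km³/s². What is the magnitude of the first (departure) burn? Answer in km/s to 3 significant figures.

Δv₁ = 1.90 km/s

Transfer-ellipse semi-major axis a_t = (r₁ + r₂)/2 = (8300 + 35600)/2 = 21950 km.
On the circular orbit at r = 8300 km, v_c = √(μ/r) = 6.9299 km/s.
Transfer-orbit speed at the same r (vis-viva, a = a_t): v_t = √[μ(2/r − 1/a_t)] = 8.8255 km/s.
Δv₁ = |v_t − v_c| = |8.8255 − 6.9299| = 1.896 km/s.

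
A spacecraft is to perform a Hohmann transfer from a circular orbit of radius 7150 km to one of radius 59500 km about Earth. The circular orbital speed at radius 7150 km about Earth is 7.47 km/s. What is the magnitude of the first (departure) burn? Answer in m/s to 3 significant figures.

From the circular-orbit relation v² = μ/r at r = 7150 km: μ = v²r = (7.47)² × 7150 = 3.98976×10^5 km³/s².
Transfer-ellipse semi-major axis a_t = (r₁ + r₂)/2 = (7150 + 59500)/2 = 33325 km.
Circular speed at r = 7150 km: v_c = √(μ/r) = 7.470 km/s.
Transfer-orbit speed at the same r (vis-viva, a = a_t): v_t = √[μ(2/r − 1/a_t)] = 9.981 km/s.
Δv₁ = |v_t − v_c| = |9.981 − 7.470| = 2.511 km/s.

Δv₁ = 2510 m/s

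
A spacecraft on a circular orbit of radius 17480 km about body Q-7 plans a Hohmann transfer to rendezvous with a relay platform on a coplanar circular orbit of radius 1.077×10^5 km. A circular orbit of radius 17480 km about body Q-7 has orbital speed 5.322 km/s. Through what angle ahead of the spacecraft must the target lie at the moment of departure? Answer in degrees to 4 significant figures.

From the circular-orbit relation v² = μ/r at r = 17480 km: μ = v²r = (5.322)² × 17480 = 4.95098×10^5 km³/s².
Transfer-ellipse semi-major axis a_t = (r₁ + r₂)/2 = (17480 + 1.077×10^5)/2 = 62590 km.
Transfer time t = π√(a_t³/μ) = 69913.61 s.
Target angular speed ω₂ = √(μ/r₂³) = 1.990774×10^-5 rad/s.
Angle swept by the target during transfer: ω₂·t = 1.391822 rad = 79.746°.
The spacecraft traverses 180° on the transfer ellipse, so the target must lead by 180° − 79.746° = 100.3°.

φ = 100.3°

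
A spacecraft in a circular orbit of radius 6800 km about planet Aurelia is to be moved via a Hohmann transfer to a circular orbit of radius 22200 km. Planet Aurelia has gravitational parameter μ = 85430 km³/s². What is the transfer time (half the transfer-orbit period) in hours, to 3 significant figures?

t = 5.21 hours

The Hohmann ellipse has a_t = (r₁ + r₂)/2 = 14500 km.
By Kepler's third law the transfer-orbit period is T = 2π√(a_t³/μ), so t = T/2 = 18770 s.
Converting: 18770 s ÷ 3600 s/hour = 5.21 hours.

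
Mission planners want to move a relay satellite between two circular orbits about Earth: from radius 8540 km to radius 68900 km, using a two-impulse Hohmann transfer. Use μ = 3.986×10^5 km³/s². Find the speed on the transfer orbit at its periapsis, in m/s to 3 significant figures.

Transfer-ellipse semi-major axis a_t = (r₁ + r₂)/2 = (8540 + 68900)/2 = 38720 km.
At periapsis, r = 8540 km.
Vis-viva: v = √[μ(2/r − 1/a_t)] = √[3.986×10^5 × (2/8540 − 1/38720)] = 9.113 km/s.

v = 9110 m/s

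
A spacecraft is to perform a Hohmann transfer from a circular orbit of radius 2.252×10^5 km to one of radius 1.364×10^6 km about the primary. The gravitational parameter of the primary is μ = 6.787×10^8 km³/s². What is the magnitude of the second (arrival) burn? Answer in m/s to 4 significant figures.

Δv₂ = 10430 m/s

Transfer-ellipse semi-major axis a_t = (r₁ + r₂)/2 = (2.252×10^5 + 1.364×10^6)/2 = 7.946×10^5 km.
On the circular orbit at r = 1.364×10^6 km, v_c = √(μ/r) = 22.31 km/s.
Vis-viva on the transfer ellipse at r = 1.364×10^6 km gives v_t = √[μ(2/r − 1/a_t)] = 11.88 km/s.
Δv₂ = |v_t − v_c| = |11.88 − 22.31| = 10.43 km/s.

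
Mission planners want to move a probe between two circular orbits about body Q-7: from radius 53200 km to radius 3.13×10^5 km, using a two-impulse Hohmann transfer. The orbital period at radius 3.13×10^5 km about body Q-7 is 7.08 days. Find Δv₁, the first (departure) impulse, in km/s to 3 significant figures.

Δv₁ = 2.40 km/s

From Kepler's third law T² = 4π²r³/μ at r = 3.13×10^5 km, T = 7.08 days = 7.08 × 86400 s = 6.11712×10^5 s: μ = 4π²r³/T² = 3.23518×10^6 km³/s².
The Hohmann ellipse has a_t = (r₁ + r₂)/2 = 1.831×10^5 km.
On the circular orbit at r = 53200 km, v_c = √(μ/r) = 7.7982 km/s.
Transfer-orbit speed at the same r (vis-viva, a = a_t): v_t = √[μ(2/r − 1/a_t)] = 10.196 km/s.
Δv₁ = |v_t − v_c| = |10.196 − 7.7982| = 2.398 km/s.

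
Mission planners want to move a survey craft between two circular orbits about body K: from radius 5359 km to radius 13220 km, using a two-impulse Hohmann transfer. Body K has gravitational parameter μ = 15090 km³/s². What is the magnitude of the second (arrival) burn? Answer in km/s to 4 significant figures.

Δv₂ = 0.2569 km/s

Semi-major axis of the transfer orbit: a_t = (5359 + 13220)/2 = 9289.5 km.
Circular speed at r = 13220 km: v_c = √(μ/r) = 1.0684 km/s.
Vis-viva on the transfer ellipse at r = 13220 km gives v_t = √[μ(2/r − 1/a_t)] = 0.81147 km/s.
Δv₂ = |v_t − v_c| = |0.81147 − 1.0684| = 0.2569 km/s.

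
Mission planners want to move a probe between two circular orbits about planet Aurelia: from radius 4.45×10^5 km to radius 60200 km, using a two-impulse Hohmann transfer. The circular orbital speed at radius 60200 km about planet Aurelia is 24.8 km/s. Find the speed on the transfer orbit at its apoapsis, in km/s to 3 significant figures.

From the circular-orbit relation v² = μ/r at r = 60200 km: μ = v²r = (24.8)² × 60200 = 3.70254×10^7 km³/s².
The Hohmann ellipse has a_t = (r₁ + r₂)/2 = 2.526×10^5 km.
At apoapsis, r = 4.450×10^5 km.
Applying v² = μ(2/r − 1/a_t): v = 4.453 km/s.

v = 4.45 km/s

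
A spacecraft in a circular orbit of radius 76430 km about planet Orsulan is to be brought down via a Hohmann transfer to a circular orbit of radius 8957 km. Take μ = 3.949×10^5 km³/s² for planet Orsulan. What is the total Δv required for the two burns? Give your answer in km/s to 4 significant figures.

Δv = 3.476 km/s

Transfer-ellipse semi-major axis a_t = (r₁ + r₂)/2 = (76430 + 8957)/2 = 42693.5 km.
Circular speed at r₁: v₁ = √(μ/r₁) = √(3.949×10^5/76430) = 2.273 km/s.
Transfer-orbit speed at r₁ (vis-viva equation): v_a = √[μ(2/r₁ − 1/a_t)] = 1.041 km/s.
First burn Δv₁ = |v_a − v₁| = 1.232 km/s.
Circular speed at r₂: v₂ = √(μ/r₂) = 6.640 km/s.
Transfer-orbit speed at r₂: v_p = √[μ(2/r₂ − 1/a_t)] = 8.884 km/s.
Second burn Δv₂ = |v₂ − v_p| = 2.244 km/s.
Total Δv = Δv₁ + Δv₂ = 3.476 km/s.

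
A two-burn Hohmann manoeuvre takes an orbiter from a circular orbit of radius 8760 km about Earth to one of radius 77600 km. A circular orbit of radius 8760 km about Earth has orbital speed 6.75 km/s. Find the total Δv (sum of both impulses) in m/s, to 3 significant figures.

Δv = 3550 m/s

From the circular-orbit relation v² = μ/r at r = 8760 km: μ = v²r = (6.75)² × 8760 = 3.99128×10^5 km³/s².
The Hohmann ellipse has a_t = (r₁ + r₂)/2 = 43180 km.
Circular speed at r₁: v₁ = √(μ/r₁) = √(3.99128×10^5/8760) = 6.750 km/s.
On the transfer ellipse at r₁, vis-viva equation gives v_p = √[μ(2/r₁ − 1/a_t)] = 9.049 km/s.
First burn Δv₁ = |v_p − v₁| = 2.299 km/s.
Circular speed at r₂: v₂ = √(μ/r₂) = 2.2679 km/s.
Transfer-orbit speed at r₂: v_a = √[μ(2/r₂ − 1/a_t)] = 1.0215 km/s.
Second burn Δv₂ = |v₂ − v_a| = 1.246 km/s.
Total Δv = Δv₁ + Δv₂ = 3.545 km/s.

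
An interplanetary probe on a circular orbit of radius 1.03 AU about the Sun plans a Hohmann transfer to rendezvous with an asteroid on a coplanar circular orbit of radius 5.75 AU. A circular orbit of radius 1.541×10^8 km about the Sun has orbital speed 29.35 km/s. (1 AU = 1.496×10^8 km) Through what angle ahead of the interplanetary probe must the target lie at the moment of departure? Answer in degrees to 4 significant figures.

From the circular-orbit relation v² = μ/r at r = 1.541×10^8 km: μ = v²r = (29.35)² × 1.541×10^8 = 1.32745×10^11 km³/s².
In km: r₁ = 1.03 × 1.496×10^8 = 1.54088×10^8 km; r₂ = 5.75 × 1.496×10^8 = 8.602×10^8 km.
Semi-major axis of the transfer orbit: a_t = (1.54088×10^8 + 8.602×10^8)/2 = 5.07144×10^8 km.
Transfer time t = π√(a_t³/μ) = 9.847758×10^7 s.
Target angular speed ω₂ = √(μ/r₂³) = 1.444143×10^-8 rad/s.
Angle swept by the target during transfer: ω₂·t = 1.42216 rad = 81.48°.
Arrival is 180° from departure on the ellipse, so φ = 180° − 81.48° = 98.52°.

φ = 98.52°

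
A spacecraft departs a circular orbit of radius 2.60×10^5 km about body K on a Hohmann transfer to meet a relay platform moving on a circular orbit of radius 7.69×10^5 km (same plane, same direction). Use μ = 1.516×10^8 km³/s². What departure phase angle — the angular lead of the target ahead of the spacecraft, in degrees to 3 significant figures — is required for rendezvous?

The Hohmann ellipse has a_t = (r₁ + r₂)/2 = 5.145×10^5 km.
The half-period of the transfer ellipse is t = π√(a_t³/μ) = 94162.6 s.
The target's mean motion on its circular orbit is ω₂ = √(μ/r₂³) = 1.82583×10^-5 rad/s.
Angle swept by the target during transfer: ω₂·t = 1.71925 rad = 98.51°.
The spacecraft traverses 180° on the transfer ellipse, so the target must lead by 180° − 98.51° = 81.5°.

φ = 81.5°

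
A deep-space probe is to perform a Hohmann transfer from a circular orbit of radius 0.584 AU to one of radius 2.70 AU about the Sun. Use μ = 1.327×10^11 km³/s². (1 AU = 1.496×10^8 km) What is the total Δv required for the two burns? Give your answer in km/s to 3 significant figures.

Δv = 18.3 km/s

In km: r₁ = 0.584 × 1.496×10^8 = 8.73664×10^7 km; r₂ = 2.70 × 1.496×10^8 = 4.0392×10^8 km.
Semi-major axis of the transfer orbit: a_t = (8.73664×10^7 + 4.0392×10^8)/2 = 2.456432×10^8 km.
Circular speed at r₁: v₁ = √(μ/r₁) = √(1.327×10^11/8.73664×10^7) = 38.973 km/s.
On the transfer ellipse at r₁, vis-viva equation gives v_p = √[μ(2/r₁ − 1/a_t)] = 49.976 km/s.
First burn Δv₁ = |v_p − v₁| = 11.00 km/s.
At r₂, v₂ = √(μ/r₂) = 18.1254 km/s.
Transfer-orbit speed at r₂: v_a = √[μ(2/r₂ − 1/a_t)] = 10.8096 km/s.
Second burn Δv₂ = |v₂ − v_a| = 7.316 km/s.
Δv = Δv₁ + Δv₂ = 11.00 + 7.316 = 18.32 km/s.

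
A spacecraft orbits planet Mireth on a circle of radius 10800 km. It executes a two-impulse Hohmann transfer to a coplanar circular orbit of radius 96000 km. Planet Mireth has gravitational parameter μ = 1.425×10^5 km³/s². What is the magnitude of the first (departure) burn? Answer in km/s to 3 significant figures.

Δv₁ = 1.24 km/s

The Hohmann ellipse has a_t = (r₁ + r₂)/2 = 53400 km.
On the circular orbit at r = 10800 km, v_c = √(μ/r) = 3.632 km/s.
Vis-viva on the transfer ellipse at r = 10800 km gives v_t = √[μ(2/r − 1/a_t)] = 4.870 km/s.
Δv₁ = |v_t − v_c| = |4.870 − 3.632| = 1.238 km/s.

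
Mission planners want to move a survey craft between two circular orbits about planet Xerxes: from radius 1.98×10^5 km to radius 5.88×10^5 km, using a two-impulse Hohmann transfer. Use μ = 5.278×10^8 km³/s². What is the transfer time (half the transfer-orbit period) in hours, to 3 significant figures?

The Hohmann ellipse has a_t = (r₁ + r₂)/2 = 3.930×10^5 km.
By Kepler's third law the transfer-orbit period is T = 2π√(a_t³/μ), so t = T/2 = 33690 s.
Converting: 33690 s ÷ 3600 s/hour = 9.36 hours.

t = 9.36 hours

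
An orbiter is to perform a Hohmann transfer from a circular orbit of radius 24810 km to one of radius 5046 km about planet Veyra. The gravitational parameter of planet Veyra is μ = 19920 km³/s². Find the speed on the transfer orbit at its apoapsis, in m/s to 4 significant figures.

v = 521.0 m/s

The Hohmann ellipse has a_t = (r₁ + r₂)/2 = 14928 km.
At apoapsis, r = 24810 km.
Vis-viva: v = √[μ(2/r − 1/a_t)] = √[19920 × (2/24810 − 1/14928)] = 0.5210 km/s.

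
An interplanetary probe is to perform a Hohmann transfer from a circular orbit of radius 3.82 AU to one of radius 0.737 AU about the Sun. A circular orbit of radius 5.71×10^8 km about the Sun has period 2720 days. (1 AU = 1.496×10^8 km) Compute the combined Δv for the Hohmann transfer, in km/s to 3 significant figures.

Δv = 16.8 km/s

From Kepler's third law T² = 4π²r³/μ at r = 5.71×10^8 km, T = 2720 days = 2720 × 86400 s = 2.35008×10^8 s: μ = 4π²r³/T² = 1.33077×10^11 km³/s².
In km: r₁ = 3.82 × 1.496×10^8 = 5.71472×10^8 km; r₂ = 0.737 × 1.496×10^8 = 1.102552×10^8 km.
The Hohmann ellipse has a_t = (r₁ + r₂)/2 = 3.408636×10^8 km.
At r₁ the circular-orbit speed is v₁ = √(μ/r₁) = 15.26 km/s.
On the transfer ellipse at r₁, vis-viva gives v_a = √[μ(2/r₁ − 1/a_t)] = 8.679 km/s.
First burn Δv₁ = |v_a − v₁| = 6.581 km/s.
Circular speed at r₂: v₂ = √(μ/r₂) = 34.74 km/s.
Transfer-orbit speed at r₂: v_p = √[μ(2/r₂ − 1/a_t)] = 44.98 km/s.
Second burn Δv₂ = |v₂ − v_p| = 10.24 km/s.
Total Δv = Δv₁ + Δv₂ = 16.82 km/s.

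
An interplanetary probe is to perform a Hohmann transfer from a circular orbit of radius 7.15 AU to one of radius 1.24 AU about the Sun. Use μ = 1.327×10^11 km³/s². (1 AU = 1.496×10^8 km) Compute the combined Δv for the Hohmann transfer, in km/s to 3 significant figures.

In km: r₁ = 7.15 × 1.496×10^8 = 1.06964×10^9 km; r₂ = 1.24 × 1.496×10^8 = 1.85504×10^8 km.
Transfer-ellipse semi-major axis a_t = (r₁ + r₂)/2 = (1.06964×10^9 + 1.85504×10^8)/2 = 6.27572×10^8 km.
At r₁ the circular-orbit speed is v₁ = √(μ/r₁) = 11.13824 km/s.
Transfer-orbit speed at r₁ (v² = μ(2/r − 1/a)): v_a = √[μ(2/r₁ − 1/a_t)] = 6.055660 km/s.
First burn Δv₁ = |v_a − v₁| = 5.0826 km/s.
At r₂, v₂ = √(μ/r₂) = 26.7460 km/s.
Transfer-orbit speed at r₂: v_p = √[μ(2/r₂ − 1/a_t)] = 34.9177 km/s.
Second burn Δv₂ = |v₂ − v_p| = 8.1717 km/s.
Total Δv = Δv₁ + Δv₂ = 13.25 km/s.

Δv = 13.3 km/s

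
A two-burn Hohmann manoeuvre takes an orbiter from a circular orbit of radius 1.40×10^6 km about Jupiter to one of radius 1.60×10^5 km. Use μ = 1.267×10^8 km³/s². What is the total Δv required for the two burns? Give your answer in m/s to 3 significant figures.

Δv = 14800 m/s

Transfer-ellipse semi-major axis a_t = (r₁ + r₂)/2 = (1.400×10^6 + 1.600×10^5)/2 = 7.800×10^5 km.
Circular speed at r₁: v₁ = √(μ/r₁) = √(1.267×10^8/1.400×10^6) = 9.5131 km/s.
Transfer-orbit speed at r₁ (vis-viva): v_a = √[μ(2/r₁ − 1/a_t)] = 4.3086 km/s.
First burn Δv₁ = |v_a − v₁| = 5.2045 km/s.
At r₂, v₂ = √(μ/r₂) = 28.14 km/s.
Transfer-orbit speed at r₂: v_p = √[μ(2/r₂ − 1/a_t)] = 37.70 km/s.
Second burn Δv₂ = |v₂ − v_p| = 9.5600 km/s.
Total Δv = Δv₁ + Δv₂ = 14.76 km/s.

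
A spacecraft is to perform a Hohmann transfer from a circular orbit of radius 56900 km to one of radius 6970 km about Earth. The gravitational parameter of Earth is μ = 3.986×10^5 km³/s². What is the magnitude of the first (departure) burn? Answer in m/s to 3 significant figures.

The Hohmann ellipse has a_t = (r₁ + r₂)/2 = 31935 km.
On the circular orbit at r = 56900 km, v_c = √(μ/r) = 2.647 km/s.
Vis-viva on the transfer ellipse at r = 56900 km gives v_t = √[μ(2/r − 1/a_t)] = 1.237 km/s.
Δv₁ = |v_t − v_c| = |1.237 − 2.647| = 1.410 km/s.

Δv₁ = 1410 m/s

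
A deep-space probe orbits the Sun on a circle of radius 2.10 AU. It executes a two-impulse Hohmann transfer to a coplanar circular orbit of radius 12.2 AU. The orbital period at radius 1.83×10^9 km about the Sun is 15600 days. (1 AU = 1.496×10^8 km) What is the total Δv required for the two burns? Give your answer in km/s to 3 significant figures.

From Kepler's third law T² = 4π²r³/μ at r = 1.83×10^9 km, T = 15600 days = 15600 × 86400 s = 1.34784×10^9 s: μ = 4π²r³/T² = 1.33179×10^11 km³/s².
In km: r₁ = 2.10 × 1.496×10^8 = 3.1416×10^8 km; r₂ = 12.2 × 1.496×10^8 = 1.82512×10^9 km.
The Hohmann ellipse has a_t = (r₁ + r₂)/2 = 1.06964×10^9 km.
Circular speed at r₁: v₁ = √(μ/r₁) = √(1.33179×10^11/3.1416×10^8) = 20.589 km/s.
Transfer-orbit speed at r₁ (v² = μ(2/r − 1/a)): v_p = √[μ(2/r₁ − 1/a_t)] = 26.895 km/s.
First burn Δv₁ = |v_p − v₁| = 6.306 km/s.
Circular speed at r₂: v₂ = √(μ/r₂) = 8.542 km/s.
Transfer-orbit speed at r₂: v_a = √[μ(2/r₂ − 1/a_t)] = 4.629 km/s.
Second burn Δv₂ = |v₂ − v_a| = 3.913 km/s.
Δv = Δv₁ + Δv₂ = 6.306 + 3.913 = 10.22 km/s.

Δv = 10.2 km/s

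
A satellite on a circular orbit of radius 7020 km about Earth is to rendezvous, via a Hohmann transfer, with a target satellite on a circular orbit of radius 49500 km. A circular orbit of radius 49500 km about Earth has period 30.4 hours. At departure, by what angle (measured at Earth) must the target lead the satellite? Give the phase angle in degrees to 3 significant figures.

φ = 102°

From Kepler's third law T² = 4π²r³/μ at r = 49500 km, T = 30.4 hours = 30.4 × 3600 s = 1.0944×10^5 s: μ = 4π²r³/T² = 3.99782×10^5 km³/s².
Transfer-ellipse semi-major axis a_t = (r₁ + r₂)/2 = (7020 + 49500)/2 = 28260 km.
Transfer time t = π√(a_t³/μ) = 23605 s.
Target angular speed ω₂ = √(μ/r₂³) = 5.7412×10^-5 rad/s.
Angle swept by the target during transfer: ω₂·t = 1.3552 rad = 77.65°.
Arrival is 180° from departure on the ellipse, so φ = 180° − 77.65° = 102°.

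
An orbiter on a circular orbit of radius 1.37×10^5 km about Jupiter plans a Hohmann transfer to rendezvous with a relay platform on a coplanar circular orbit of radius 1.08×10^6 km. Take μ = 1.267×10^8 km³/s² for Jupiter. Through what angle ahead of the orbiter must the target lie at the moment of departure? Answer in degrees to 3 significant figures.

Transfer-ellipse semi-major axis a_t = (r₁ + r₂)/2 = (1.370×10^5 + 1.080×10^6)/2 = 6.085×10^5 km.
Transfer time t = π√(a_t³/μ) = 1.324806×10^5 s.
Target angular speed ω₂ = √(μ/r₂³) = 1.002889×10^-5 rad/s.
Angle swept by the target during transfer: ω₂·t = 1.328633 rad = 76.13°.
The orbiter traverses 180° on the transfer ellipse, so the target must lead by 180° − 76.13° = 104°.

φ = 104°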